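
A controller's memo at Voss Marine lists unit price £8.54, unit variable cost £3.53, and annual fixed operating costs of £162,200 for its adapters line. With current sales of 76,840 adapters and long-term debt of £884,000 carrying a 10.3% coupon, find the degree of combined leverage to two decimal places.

2.92

Total contribution margin = 76,840 × £5.01 = £384,968.40.
Subtracting fixed costs: EBIT = £384,968.40 − £162,200 = £222,768.40. Interest = £91,052.00, so EBIT − I = £131,716.40.
DCL = contribution ÷ (EBIT − I) = £384,968.40 ÷ £131,716.40 = 2.9227.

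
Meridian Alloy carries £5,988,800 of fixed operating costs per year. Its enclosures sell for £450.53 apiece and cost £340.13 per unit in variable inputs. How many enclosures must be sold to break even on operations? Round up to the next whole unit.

54,247 enclosures

Unit CM = price − variable cost = £450.53 − £340.13 = £110.40.
Break-even Q = £5,988,800 / £110.40 = 54,246.38 → 54,247 enclosures.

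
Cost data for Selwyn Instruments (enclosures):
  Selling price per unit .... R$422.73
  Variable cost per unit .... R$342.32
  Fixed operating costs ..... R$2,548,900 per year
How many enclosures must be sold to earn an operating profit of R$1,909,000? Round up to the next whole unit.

Unit CM = price − variable cost = R$422.73 − R$342.32 = R$80.41.
Need Q such that Q × R$80.41 − R$2,548,900 = R$1,909,000, i.e. Q = R$4,457,900 / R$80.41 = 55,439.62 → 55,440.

55,440 enclosures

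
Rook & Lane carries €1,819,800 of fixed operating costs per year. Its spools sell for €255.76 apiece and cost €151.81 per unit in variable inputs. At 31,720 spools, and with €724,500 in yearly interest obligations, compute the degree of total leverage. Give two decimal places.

At 31,720 units, contribution = 31,720 × €103.95 = €3,297,294.00.
EBIT = €3,297,294.00 − €1,819,800 = €1,477,494.00. Interest = €724,500.00, so EBIT − I = €752,994.00.
DCL = contribution ÷ (EBIT − I) = €3,297,294.00 ÷ €752,994.00 = 4.3789.

4.38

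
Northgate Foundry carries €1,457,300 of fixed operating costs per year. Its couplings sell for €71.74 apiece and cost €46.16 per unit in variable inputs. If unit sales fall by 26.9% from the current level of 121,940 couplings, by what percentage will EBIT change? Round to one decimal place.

Total contribution margin = 121,940 × €25.58 = €3,119,225.20.
EBIT = €3,119,225.20 − €1,457,300 = €1,661,925.20.
Degree of operating leverage = €3,119,225.20 / €1,661,925.20 = 1.8769.
%ΔEBIT = DOL × %ΔSales = 1.8769 × -26.9% = -50.5%.

-50.5%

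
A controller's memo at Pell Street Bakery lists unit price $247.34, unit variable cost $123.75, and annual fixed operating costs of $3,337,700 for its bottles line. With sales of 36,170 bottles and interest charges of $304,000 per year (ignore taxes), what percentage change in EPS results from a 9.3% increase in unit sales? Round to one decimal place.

At 36,170 units, contribution = 36,170 × $123.59 = $4,470,250.30.
Operating income = contribution − fixed costs = $4,470,250.30 − $3,337,700 = $1,132,550.30.
Interest = $304,000.00, so EBIT − I = $828,550.30.
Degree of combined leverage = contribution ÷ (EBIT − I) = $4,470,250.30 ÷ $828,550.30 = 5.3953.
%ΔEPS = DCL × %ΔSales = 5.3953 × +9.3% = +50.2%.

+50.2%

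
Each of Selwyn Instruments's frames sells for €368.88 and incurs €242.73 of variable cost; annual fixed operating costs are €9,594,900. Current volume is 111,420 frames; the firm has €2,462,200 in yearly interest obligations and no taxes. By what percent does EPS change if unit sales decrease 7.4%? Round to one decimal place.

-52.0%

Contribution at this volume is 111,420 × €126.15 = €14,055,633.00.
Subtracting fixed costs: EBIT = €14,055,633.00 − €9,594,900 = €4,460,733.00.
After interest of €2,462,200.00, pre-tax earnings = €1,998,533.00.
DCL = total CM / (EBIT − I) = €14,055,633.00 / €1,998,533.00 = 7.0330.
EPS therefore changes by 7.0330 × (-7.4%) = -52.0%.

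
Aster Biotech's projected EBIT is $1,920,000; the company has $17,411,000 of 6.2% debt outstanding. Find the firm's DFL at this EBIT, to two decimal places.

Annual interest charges come to $1,079,482.00.
Degree of financial leverage = EBIT / (EBIT − interest) = $1,920,000 / $840,518.00 = 2.2843.

2.28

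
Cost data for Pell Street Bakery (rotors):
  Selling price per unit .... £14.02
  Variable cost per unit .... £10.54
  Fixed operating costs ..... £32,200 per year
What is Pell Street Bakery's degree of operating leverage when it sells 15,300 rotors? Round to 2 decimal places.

Total contribution margin = 15,300 × £3.48 = £53,244.00.
EBIT = £53,244.00 − £32,200 = £21,044.00.
DOL = contribution ÷ EBIT = £53,244.00 ÷ £21,044.00 = 2.5301.

2.53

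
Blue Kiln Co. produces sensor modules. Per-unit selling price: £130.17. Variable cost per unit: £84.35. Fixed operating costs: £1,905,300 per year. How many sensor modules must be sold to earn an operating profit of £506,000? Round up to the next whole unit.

Contribution margin per unit = £130.17 − £84.35 = £45.82.
Units = (FC + target) / CM = (£1,905,300 + £506,000) / £45.82 = 52,625.49, so 52,626 sensor modules.

52,626 sensor modules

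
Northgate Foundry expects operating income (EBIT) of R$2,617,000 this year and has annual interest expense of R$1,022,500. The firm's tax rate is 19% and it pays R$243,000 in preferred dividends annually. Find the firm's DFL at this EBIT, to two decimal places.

2.02

Interest = R$1,022,500.00.
Preferred dividends grossed up pre-tax: R$243,000 / (1 − 0.19) = R$300,000.00.
DFL = EBIT ÷ [EBIT − I − D_p/(1−t)] = R$2,617,000 ÷ [R$2,617,000 − R$1,022,500.00 − R$300,000.00] = R$2,617,000 ÷ R$1,294,500.00 = 2.0216.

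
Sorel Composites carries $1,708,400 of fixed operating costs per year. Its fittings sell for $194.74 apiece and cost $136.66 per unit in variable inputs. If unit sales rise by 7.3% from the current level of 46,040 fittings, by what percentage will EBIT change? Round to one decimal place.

+20.2%

At 46,040 units, contribution = 46,040 × $58.08 = $2,674,003.20.
Subtracting fixed costs: EBIT = $2,674,003.20 − $1,708,400 = $965,603.20.
Degree of operating leverage = $2,674,003.20 / $965,603.20 = 2.7693.
Operating income changes by 2.7693 × +7.3% = +20.2%.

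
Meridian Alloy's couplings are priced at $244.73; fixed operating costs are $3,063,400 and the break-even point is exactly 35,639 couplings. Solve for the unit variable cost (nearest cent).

$158.77

At break-even, FC = Q × (P − VC), so P − VC = $3,063,400 ÷ 35,639 = $85.9564.
Hence VC = price − CM = $244.73 − $85.9564 = $158.77.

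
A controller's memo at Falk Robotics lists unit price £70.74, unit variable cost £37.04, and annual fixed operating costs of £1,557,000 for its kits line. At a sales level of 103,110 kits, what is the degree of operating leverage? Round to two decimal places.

Contribution at this volume is 103,110 × £33.70 = £3,474,807.00.
EBIT = £3,474,807.00 − £1,557,000 = £1,917,807.00.
DOL = contribution ÷ EBIT = £3,474,807.00 ÷ £1,917,807.00 = 1.8119.

1.81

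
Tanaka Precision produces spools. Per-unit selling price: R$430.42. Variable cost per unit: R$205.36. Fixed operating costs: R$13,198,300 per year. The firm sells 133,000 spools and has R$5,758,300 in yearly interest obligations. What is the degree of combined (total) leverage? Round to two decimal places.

2.73

At 133,000 units, contribution = 133,000 × R$225.06 = R$29,932,980.00.
Operating income = contribution − fixed costs = R$29,932,980.00 − R$13,198,300 = R$16,734,680.00. Interest = R$5,758,300.00.
DOL = R$29,932,980.00 ÷ R$16,734,680.00 = 1.7887; DFL = R$16,734,680.00 ÷ R$10,976,380.00 = 1.5246.
DCL = DOL × DFL = 1.7887 × 1.5246 = 2.7271.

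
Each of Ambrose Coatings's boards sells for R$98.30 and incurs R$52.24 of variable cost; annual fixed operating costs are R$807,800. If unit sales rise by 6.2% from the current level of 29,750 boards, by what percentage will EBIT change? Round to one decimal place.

At 29,750 units, contribution = 29,750 × R$46.06 = R$1,370,285.00.
EBIT = R$1,370,285.00 − R$807,800 = R$562,485.00.
So DOL = total CM / EBIT = R$1,370,285.00 / R$562,485.00 = 2.4361.
%ΔEBIT = DOL × %ΔSales = 2.4361 × +6.2% = +15.1%.

+15.1%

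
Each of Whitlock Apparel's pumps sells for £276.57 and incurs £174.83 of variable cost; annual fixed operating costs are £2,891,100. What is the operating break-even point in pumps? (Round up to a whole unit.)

Contribution margin per unit = £276.57 − £174.83 = £101.74.
Units to break even: £2,891,100 ÷ £101.74 = 28,416.55, rounded up to 28,417.

28,417 pumps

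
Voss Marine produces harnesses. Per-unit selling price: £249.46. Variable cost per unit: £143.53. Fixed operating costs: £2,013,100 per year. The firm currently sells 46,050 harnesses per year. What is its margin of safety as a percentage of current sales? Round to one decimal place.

Unit CM = price − variable cost = £249.46 − £143.53 = £105.93. Break-even units = £2,013,100 ÷ £105.93 = 19,004.06; break-even revenue = 19,004.06 × £249.46 = £4,740,752.63.
Current sales = 46,050 × £249.46 = £11,487,633.00.
Margin of safety = (£11,487,633.00 − £4,740,752.63) ÷ £11,487,633.00 = 58.7%.

58.7%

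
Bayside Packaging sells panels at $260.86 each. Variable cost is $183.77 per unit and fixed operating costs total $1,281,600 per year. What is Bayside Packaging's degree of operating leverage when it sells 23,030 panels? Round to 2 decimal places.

3.60

Contribution at this volume is 23,030 × $77.09 = $1,775,382.70.
EBIT = $1,775,382.70 − $1,281,600 = $493,782.70.
So DOL = total CM / EBIT = $1,775,382.70 / $493,782.70 = 3.5955.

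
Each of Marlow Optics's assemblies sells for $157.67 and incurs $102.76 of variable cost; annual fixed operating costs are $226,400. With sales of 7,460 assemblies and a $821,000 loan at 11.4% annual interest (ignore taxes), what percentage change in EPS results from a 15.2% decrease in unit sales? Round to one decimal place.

-69.5%

Contribution at this volume is 7,460 × $54.91 = $409,628.60.
Operating income = contribution − fixed costs = $409,628.60 − $226,400 = $183,228.60.
After interest of $93,594.00, pre-tax earnings = $89,634.60.
DCL = total CM / (EBIT − I) = $409,628.60 / $89,634.60 = 4.5700.
EPS therefore changes by 4.5700 × (-15.2%) = -69.5%.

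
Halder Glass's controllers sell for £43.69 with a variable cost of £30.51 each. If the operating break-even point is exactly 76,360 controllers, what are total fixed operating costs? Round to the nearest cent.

Contribution margin per unit = £43.69 − £30.51 = £13.18.
Since BE = FC / CM, FC = 76,360 × £13.18 = £1,006,424.80.

£1,006,424.80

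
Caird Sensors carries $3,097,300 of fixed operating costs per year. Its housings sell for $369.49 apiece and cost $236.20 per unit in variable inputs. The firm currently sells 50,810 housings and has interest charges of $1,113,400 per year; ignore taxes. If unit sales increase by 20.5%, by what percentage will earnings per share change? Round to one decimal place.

Contribution at this volume is 50,810 × $133.29 = $6,772,464.90.
Subtracting fixed costs: EBIT = $6,772,464.90 − $3,097,300 = $3,675,164.90.
After interest of $1,113,400.00, pre-tax earnings = $2,561,764.90.
Degree of combined leverage = contribution ÷ (EBIT − I) = $6,772,464.90 ÷ $2,561,764.90 = 2.6437.
%ΔEPS = DCL × %ΔSales = 2.6437 × +20.5% = +54.2%.

+54.2%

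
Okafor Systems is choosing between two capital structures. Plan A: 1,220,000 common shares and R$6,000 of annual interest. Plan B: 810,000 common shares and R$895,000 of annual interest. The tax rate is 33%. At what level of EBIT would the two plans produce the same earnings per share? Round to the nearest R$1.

R$2,651,317

Set EPS_A = EPS_B: (EBIT − R$6,000)(1 − 0.33) ÷ 1,220,000 = (EBIT − R$895,000)(1 − 0.33) ÷ 810,000.
Cancelling (1 − t) and cross-multiplying: 810,000·(EBIT − 6,000) = 1,220,000·(EBIT − 895,000).
EBIT × (1,220,000 − 810,000) = 895,000 × 1,220,000 − 6,000 × 810,000 = 1,087,040,000,000, so EBIT = 1,087,040,000,000 ÷ 410,000 = 2,651,317.07.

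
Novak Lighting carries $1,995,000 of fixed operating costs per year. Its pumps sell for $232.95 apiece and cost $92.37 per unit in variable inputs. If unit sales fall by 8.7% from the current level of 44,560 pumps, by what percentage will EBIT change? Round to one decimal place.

Contribution at this volume is 44,560 × $140.58 = $6,264,244.80.
Operating income = contribution − fixed costs = $6,264,244.80 − $1,995,000 = $4,269,244.80.
Degree of operating leverage = $6,264,244.80 / $4,269,244.80 = 1.4673.
Operating income changes by 1.4673 × -8.7% = -12.8%.

-12.8%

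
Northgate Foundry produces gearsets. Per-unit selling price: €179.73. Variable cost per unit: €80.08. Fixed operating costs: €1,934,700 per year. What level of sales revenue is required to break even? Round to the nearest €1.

Contribution margin per unit = €179.73 − €80.08 = €99.65, a CM ratio of €99.65 ÷ €179.73 = 0.5544.
Break-even revenue = fixed costs × price ÷ CM = €1,934,700 × €179.73 ÷ €99.65 = €3,489,449.

€3,489,449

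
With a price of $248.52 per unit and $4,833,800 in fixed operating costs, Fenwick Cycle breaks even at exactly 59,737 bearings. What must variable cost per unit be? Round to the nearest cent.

$167.60

At break-even, FC = Q × (P − VC), so P − VC = $4,833,800 ÷ 59,737 = $80.9180.
Variable cost per unit = $248.52 − $80.9180 = $167.60.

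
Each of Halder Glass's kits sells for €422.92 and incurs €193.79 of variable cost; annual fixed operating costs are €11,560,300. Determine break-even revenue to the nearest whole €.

CM per unit = €422.92 − €193.79 = €229.13; CM ratio = €229.13 / €422.92 = 0.5418.
Break-even sales = FC ÷ CM ratio = €11,560,300 × €422.92 / €229.13 = €21,337,590.

€21,337,590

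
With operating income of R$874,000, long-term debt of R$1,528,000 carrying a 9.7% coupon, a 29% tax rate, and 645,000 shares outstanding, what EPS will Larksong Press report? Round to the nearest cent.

R$0.80

Pre-tax income = R$874,000 − R$148,216.00 = R$725,784.00.
After tax at 29%: net income = R$725,784.00 × 0.71 = R$515,306.64.
Per share: R$515,306.64 / 645,000 shares = R$0.80.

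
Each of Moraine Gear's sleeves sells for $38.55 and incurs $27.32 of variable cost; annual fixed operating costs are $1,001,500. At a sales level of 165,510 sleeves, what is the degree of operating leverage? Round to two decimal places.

Contribution at this volume is 165,510 × $11.23 = $1,858,677.30.
Subtracting fixed costs: EBIT = $1,858,677.30 − $1,001,500 = $857,177.30.
Degree of operating leverage = $1,858,677.30 / $857,177.30 = 2.1684.

2.17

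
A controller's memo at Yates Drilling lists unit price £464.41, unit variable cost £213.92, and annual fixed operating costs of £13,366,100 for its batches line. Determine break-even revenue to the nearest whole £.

£24,780,832

CM per unit = £464.41 − £213.92 = £250.49; CM ratio = £250.49 / £464.41 = 0.5394.
Break-even sales = FC ÷ CM ratio = £13,366,100 × £464.41 / £250.49 = £24,780,832.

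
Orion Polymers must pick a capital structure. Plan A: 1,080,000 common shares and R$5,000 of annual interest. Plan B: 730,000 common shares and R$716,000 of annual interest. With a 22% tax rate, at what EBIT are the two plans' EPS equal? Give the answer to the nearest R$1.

R$2,198,943

Set EPS_A = EPS_B: (EBIT − R$5,000)(1 − 0.22) ÷ 1,080,000 = (EBIT − R$716,000)(1 − 0.22) ÷ 730,000.
Cancelling (1 − t) and cross-multiplying: 730,000·(EBIT − 5,000) = 1,080,000·(EBIT − 716,000).
Solving, EBIT = (716,000·1,080,000 − 5,000·730,000) / (1,080,000 − 730,000) = 769,630,000,000 / 350,000 = 2,198,942.86.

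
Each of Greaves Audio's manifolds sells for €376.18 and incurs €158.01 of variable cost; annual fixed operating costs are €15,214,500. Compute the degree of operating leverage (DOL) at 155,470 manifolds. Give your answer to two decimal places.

Contribution at this volume is 155,470 × €218.17 = €33,918,889.90.
Operating income = contribution − fixed costs = €33,918,889.90 − €15,214,500 = €18,704,389.90.
Degree of operating leverage = €33,918,889.90 / €18,704,389.90 = 1.8134.

1.81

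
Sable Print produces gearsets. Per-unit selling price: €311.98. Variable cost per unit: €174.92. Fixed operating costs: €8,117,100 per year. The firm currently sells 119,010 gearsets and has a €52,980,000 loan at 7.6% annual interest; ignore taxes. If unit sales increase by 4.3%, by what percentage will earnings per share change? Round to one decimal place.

At 119,010 units, contribution = 119,010 × €137.06 = €16,311,510.60.
Operating income = contribution − fixed costs = €16,311,510.60 − €8,117,100 = €8,194,410.60.
Interest = €4,026,480.00, so EBIT − I = €4,167,930.60.
Degree of combined leverage = contribution ÷ (EBIT − I) = €16,311,510.60 ÷ €4,167,930.60 = 3.9136.
%ΔEPS = DCL × %ΔSales = 3.9136 × +4.3% = +16.8%.

+16.8%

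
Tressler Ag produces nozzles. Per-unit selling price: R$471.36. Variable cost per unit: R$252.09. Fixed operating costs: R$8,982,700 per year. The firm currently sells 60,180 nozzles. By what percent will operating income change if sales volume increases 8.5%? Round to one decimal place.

Total contribution margin = 60,180 × R$219.27 = R$13,195,668.60.
Operating income = contribution − fixed costs = R$13,195,668.60 − R$8,982,700 = R$4,212,968.60.
So DOL = total CM / EBIT = R$13,195,668.60 / R$4,212,968.60 = 3.1322.
%ΔEBIT = DOL × %ΔSales = 3.1322 × +8.5% = +26.6%.

+26.6%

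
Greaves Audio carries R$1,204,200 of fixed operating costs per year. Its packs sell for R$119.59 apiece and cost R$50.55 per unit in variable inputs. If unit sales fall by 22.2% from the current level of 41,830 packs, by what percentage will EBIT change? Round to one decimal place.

-38.1%

At 41,830 units, contribution = 41,830 × R$69.04 = R$2,887,943.20.
Operating income = contribution − fixed costs = R$2,887,943.20 − R$1,204,200 = R$1,683,743.20.
DOL = contribution ÷ EBIT = R$2,887,943.20 ÷ R$1,683,743.20 = 1.7152.
Operating income changes by 1.7152 × -22.2% = -38.1%.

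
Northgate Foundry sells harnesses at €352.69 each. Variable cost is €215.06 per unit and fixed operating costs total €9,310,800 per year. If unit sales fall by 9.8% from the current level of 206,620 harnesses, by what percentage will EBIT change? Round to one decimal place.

Contribution at this volume is 206,620 × €137.63 = €28,437,110.60.
Subtracting fixed costs: EBIT = €28,437,110.60 − €9,310,800 = €19,126,310.60.
DOL = contribution ÷ EBIT = €28,437,110.60 ÷ €19,126,310.60 = 1.4868.
%ΔEBIT = DOL × %ΔSales = 1.4868 × -9.8% = -14.6%.

-14.6%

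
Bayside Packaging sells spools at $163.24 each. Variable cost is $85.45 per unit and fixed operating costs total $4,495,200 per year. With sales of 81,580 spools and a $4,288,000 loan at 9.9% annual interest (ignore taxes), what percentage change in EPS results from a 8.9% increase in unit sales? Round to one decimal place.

+39.6%

Contribution at this volume is 81,580 × $77.79 = $6,346,108.20.
EBIT = $6,346,108.20 − $4,495,200 = $1,850,908.20.
After interest of $424,512.00, pre-tax earnings = $1,426,396.20.
Degree of combined leverage = contribution ÷ (EBIT − I) = $6,346,108.20 ÷ $1,426,396.20 = 4.4491.
EPS therefore changes by 4.4491 × (+8.9%) = +39.6%.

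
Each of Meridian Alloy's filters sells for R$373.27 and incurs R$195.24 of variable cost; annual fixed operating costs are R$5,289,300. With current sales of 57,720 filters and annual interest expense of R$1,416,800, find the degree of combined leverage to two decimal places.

At 57,720 units, contribution = 57,720 × R$178.03 = R$10,275,891.60.
Operating income = contribution − fixed costs = R$10,275,891.60 − R$5,289,300 = R$4,986,591.60. Interest = R$1,416,800.00, so EBIT − I = R$3,569,791.60.
DCL = contribution ÷ (EBIT − I) = R$10,275,891.60 ÷ R$3,569,791.60 = 2.8786.

2.88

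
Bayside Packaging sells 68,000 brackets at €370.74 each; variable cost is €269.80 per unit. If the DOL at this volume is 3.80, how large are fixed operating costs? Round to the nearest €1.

Contribution at this volume is 68,000 × €100.94 = €6,863,920.00.
Since DOL = CM ÷ EBIT, EBIT = €6,863,920.00 ÷ 3.80 = €1,806,294.74.
Fixed costs = CM − EBIT = €6,863,920.00 − €1,806,294.74 = €5,057,625.

€5,057,625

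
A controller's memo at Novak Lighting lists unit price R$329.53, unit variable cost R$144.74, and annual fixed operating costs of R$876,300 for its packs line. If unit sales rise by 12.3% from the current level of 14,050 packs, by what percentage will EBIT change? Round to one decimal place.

Total contribution margin = 14,050 × R$184.79 = R$2,596,299.50.
Operating income = contribution − fixed costs = R$2,596,299.50 − R$876,300 = R$1,719,999.50.
Degree of operating leverage = R$2,596,299.50 / R$1,719,999.50 = 1.5095.
Operating income changes by 1.5095 × +12.3% = +18.6%.

+18.6%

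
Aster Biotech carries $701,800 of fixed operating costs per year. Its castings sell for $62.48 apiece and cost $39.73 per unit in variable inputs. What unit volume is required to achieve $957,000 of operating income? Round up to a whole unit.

Each unit contributes $62.48 − $39.73 = $22.75.
Required volume = (fixed costs + target profit) ÷ CM = ($701,800 + $957,000) ÷ $22.75 = 72,914.29, so 72,915 castings.

72,915 castings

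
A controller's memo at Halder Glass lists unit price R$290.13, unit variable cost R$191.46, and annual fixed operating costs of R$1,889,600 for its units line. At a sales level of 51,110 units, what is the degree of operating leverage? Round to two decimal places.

Total contribution margin = 51,110 × R$98.67 = R$5,043,023.70.
Operating income = contribution − fixed costs = R$5,043,023.70 − R$1,889,600 = R$3,153,423.70.
So DOL = total CM / EBIT = R$5,043,023.70 / R$3,153,423.70 = 1.5992.

1.60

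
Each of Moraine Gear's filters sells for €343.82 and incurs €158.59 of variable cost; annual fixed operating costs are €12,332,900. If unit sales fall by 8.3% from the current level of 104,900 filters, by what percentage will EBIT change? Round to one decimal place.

-22.7%

At 104,900 units, contribution = 104,900 × €185.23 = €19,430,627.00.
Operating income = contribution − fixed costs = €19,430,627.00 − €12,332,900 = €7,097,727.00.
Degree of operating leverage = €19,430,627.00 / €7,097,727.00 = 2.7376.
Operating income changes by 2.7376 × -8.3% = -22.7%.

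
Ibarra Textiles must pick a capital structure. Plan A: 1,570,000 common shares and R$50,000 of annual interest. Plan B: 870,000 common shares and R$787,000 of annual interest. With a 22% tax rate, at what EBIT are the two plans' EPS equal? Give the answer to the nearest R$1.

Set EPS_A = EPS_B: (EBIT − R$50,000)(1 − 0.22) ÷ 1,570,000 = (EBIT − R$787,000)(1 − 0.22) ÷ 870,000.
Cancelling (1 − t) and cross-multiplying: 870,000·(EBIT − 50,000) = 1,570,000·(EBIT − 787,000).
Solving, EBIT = (787,000·1,570,000 − 50,000·870,000) / (1,570,000 − 870,000) = 1,192,090,000,000 / 700,000 = 1,702,985.71.

R$1,702,986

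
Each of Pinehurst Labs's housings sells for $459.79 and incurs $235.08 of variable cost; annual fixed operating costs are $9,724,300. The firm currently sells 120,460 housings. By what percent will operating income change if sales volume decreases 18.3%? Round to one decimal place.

At 120,460 units, contribution = 120,460 × $224.71 = $27,068,566.60.
Subtracting fixed costs: EBIT = $27,068,566.60 − $9,724,300 = $17,344,266.60.
Degree of operating leverage = $27,068,566.60 / $17,344,266.60 = 1.5607.
%ΔEBIT = DOL × %ΔSales = 1.5607 × -18.3% = -28.6%.

-28.6%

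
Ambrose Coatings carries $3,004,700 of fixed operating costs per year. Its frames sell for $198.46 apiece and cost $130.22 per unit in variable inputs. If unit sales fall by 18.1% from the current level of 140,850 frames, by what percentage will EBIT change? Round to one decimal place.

Total contribution margin = 140,850 × $68.24 = $9,611,604.00.
Operating income = contribution − fixed costs = $9,611,604.00 − $3,004,700 = $6,606,904.00.
So DOL = total CM / EBIT = $9,611,604.00 / $6,606,904.00 = 1.4548.
So EBIT moves 1.4548 × (-18.1%) = -26.3%.

-26.3%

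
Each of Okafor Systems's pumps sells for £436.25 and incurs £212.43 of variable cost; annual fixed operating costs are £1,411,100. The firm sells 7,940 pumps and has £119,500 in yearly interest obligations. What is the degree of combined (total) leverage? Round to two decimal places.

Contribution at this volume is 7,940 × £223.82 = £1,777,130.80.
Operating income = contribution − fixed costs = £1,777,130.80 − £1,411,100 = £366,030.80. Interest = £119,500.00, so EBIT − I = £246,530.80.
Degree of total leverage = total CM / (EBIT − interest) = £1,777,130.80 / £246,530.80 = 7.2086.

7.21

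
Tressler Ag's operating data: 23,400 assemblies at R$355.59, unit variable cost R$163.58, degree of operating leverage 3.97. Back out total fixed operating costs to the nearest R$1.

At 23,400 units, contribution = 23,400 × R$192.01 = R$4,493,034.00.
DOL = contribution / EBIT, so EBIT = R$4,493,034.00 / 3.97 = R$1,131,746.60.
And FC = contribution − EBIT = R$4,493,034.00 − R$1,131,746.60 = R$3,361,287.

R$3,361,287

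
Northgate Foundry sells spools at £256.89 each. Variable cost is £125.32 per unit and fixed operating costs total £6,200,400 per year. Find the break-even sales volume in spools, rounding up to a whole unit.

47,127 spools

Unit CM = price − variable cost = £256.89 − £125.32 = £131.57.
Break-even Q = £6,200,400 / £131.57 = 47,126.24 → 47,127 spools.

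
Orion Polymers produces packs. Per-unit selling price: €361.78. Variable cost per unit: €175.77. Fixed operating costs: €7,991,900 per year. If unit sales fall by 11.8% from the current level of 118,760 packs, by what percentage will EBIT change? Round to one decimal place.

-18.5%

Total contribution margin = 118,760 × €186.01 = €22,090,547.60.
Subtracting fixed costs: EBIT = €22,090,547.60 − €7,991,900 = €14,098,647.60.
DOL = contribution ÷ EBIT = €22,090,547.60 ÷ €14,098,647.60 = 1.5669.
So EBIT moves 1.5669 × (-11.8%) = -18.5%.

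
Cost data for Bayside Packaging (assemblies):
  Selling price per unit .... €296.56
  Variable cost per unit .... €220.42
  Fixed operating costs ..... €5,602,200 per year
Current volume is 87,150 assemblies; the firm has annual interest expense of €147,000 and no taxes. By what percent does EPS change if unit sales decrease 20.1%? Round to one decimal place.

-150.5%

Total contribution margin = 87,150 × €76.14 = €6,635,601.00.
EBIT = €6,635,601.00 − €5,602,200 = €1,033,401.00.
Interest = €147,000.00, so EBIT − I = €886,401.00.
DCL = total CM / (EBIT − I) = €6,635,601.00 / €886,401.00 = 7.4860.
%ΔEPS = DCL × %ΔSales = 7.4860 × -20.1% = -150.5%.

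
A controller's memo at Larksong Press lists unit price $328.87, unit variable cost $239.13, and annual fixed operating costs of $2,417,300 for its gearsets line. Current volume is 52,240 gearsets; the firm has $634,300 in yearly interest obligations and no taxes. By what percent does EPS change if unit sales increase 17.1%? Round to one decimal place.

Contribution at this volume is 52,240 × $89.74 = $4,688,017.60.
Operating income = contribution − fixed costs = $4,688,017.60 − $2,417,300 = $2,270,717.60.
Interest = $634,300.00, so EBIT − I = $1,636,417.60.
Degree of combined leverage = contribution ÷ (EBIT − I) = $4,688,017.60 ÷ $1,636,417.60 = 2.8648.
EPS therefore changes by 2.8648 × (+17.1%) = +49.0%.

+49.0%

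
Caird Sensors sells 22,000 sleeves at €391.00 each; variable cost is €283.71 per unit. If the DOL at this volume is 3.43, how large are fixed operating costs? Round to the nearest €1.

€1,672,223

Contribution at this volume is 22,000 × €107.29 = €2,360,380.00.
DOL = contribution / EBIT, so EBIT = €2,360,380.00 / 3.43 = €688,157.43.
Fixed costs = CM − EBIT = €2,360,380.00 − €688,157.43 = €1,672,223.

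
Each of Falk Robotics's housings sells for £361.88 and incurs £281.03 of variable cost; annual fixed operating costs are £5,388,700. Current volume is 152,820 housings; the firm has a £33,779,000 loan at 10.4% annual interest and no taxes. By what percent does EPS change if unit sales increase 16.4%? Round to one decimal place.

+58.7%

At 152,820 units, contribution = 152,820 × £80.85 = £12,355,497.00.
EBIT = £12,355,497.00 − £5,388,700 = £6,966,797.00.
Interest = £3,513,016.00, so EBIT − I = £3,453,781.00.
DCL = total CM / (EBIT − I) = £12,355,497.00 / £3,453,781.00 = 3.5774.
%ΔEPS = DCL × %ΔSales = 3.5774 × +16.4% = +58.7%.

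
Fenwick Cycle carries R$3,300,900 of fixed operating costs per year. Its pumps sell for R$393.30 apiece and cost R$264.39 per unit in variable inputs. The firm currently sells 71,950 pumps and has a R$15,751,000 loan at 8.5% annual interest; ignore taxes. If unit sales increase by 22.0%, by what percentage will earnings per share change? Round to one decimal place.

+44.0%

Total contribution margin = 71,950 × R$128.91 = R$9,275,074.50.
Subtracting fixed costs: EBIT = R$9,275,074.50 − R$3,300,900 = R$5,974,174.50.
After interest of R$1,338,835.00, pre-tax earnings = R$4,635,339.50.
DCL = total CM / (EBIT − I) = R$9,275,074.50 / R$4,635,339.50 = 2.0009.
%ΔEPS = DCL × %ΔSales = 2.0009 × +22.0% = +44.0%.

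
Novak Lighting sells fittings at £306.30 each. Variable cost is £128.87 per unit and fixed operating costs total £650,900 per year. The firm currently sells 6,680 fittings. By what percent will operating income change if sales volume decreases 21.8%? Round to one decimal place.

Contribution at this volume is 6,680 × £177.43 = £1,185,232.40.
EBIT = £1,185,232.40 − £650,900 = £534,332.40.
DOL = contribution ÷ EBIT = £1,185,232.40 ÷ £534,332.40 = 2.2182.
%ΔEBIT = DOL × %ΔSales = 2.2182 × -21.8% = -48.4%.

-48.4%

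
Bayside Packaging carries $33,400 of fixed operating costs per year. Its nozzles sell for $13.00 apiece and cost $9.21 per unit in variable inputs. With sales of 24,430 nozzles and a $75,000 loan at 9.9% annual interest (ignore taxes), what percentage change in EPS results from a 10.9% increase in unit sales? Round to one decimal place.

Total contribution margin = 24,430 × $3.79 = $92,589.70.
Operating income = contribution − fixed costs = $92,589.70 − $33,400 = $59,189.70.
Interest = $7,425.00, so EBIT − I = $51,764.70.
Degree of combined leverage = contribution ÷ (EBIT − I) = $92,589.70 ÷ $51,764.70 = 1.7887.
EPS therefore changes by 1.7887 × (+10.9%) = +19.5%.

+19.5%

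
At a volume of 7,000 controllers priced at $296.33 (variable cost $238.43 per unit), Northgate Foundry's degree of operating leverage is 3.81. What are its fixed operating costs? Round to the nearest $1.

At 7,000 units, contribution = 7,000 × $57.90 = $405,300.00.
DOL = contribution / EBIT, so EBIT = $405,300.00 / 3.81 = $106,377.95.
Fixed costs = CM − EBIT = $405,300.00 − $106,377.95 = $298,922.

$298,922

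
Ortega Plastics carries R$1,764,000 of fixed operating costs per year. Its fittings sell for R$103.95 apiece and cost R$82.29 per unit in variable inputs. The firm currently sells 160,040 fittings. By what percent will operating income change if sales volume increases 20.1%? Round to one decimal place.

+40.9%

At 160,040 units, contribution = 160,040 × R$21.66 = R$3,466,466.40.
Operating income = contribution − fixed costs = R$3,466,466.40 − R$1,764,000 = R$1,702,466.40.
So DOL = total CM / EBIT = R$3,466,466.40 / R$1,702,466.40 = 2.0361.
So EBIT moves 2.0361 × (+20.1%) = +40.9%.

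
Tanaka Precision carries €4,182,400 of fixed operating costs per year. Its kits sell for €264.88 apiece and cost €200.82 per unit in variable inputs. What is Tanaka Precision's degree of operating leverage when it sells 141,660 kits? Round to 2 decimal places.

Contribution at this volume is 141,660 × €64.06 = €9,074,739.60.
EBIT = €9,074,739.60 − €4,182,400 = €4,892,339.60.
So DOL = total CM / EBIT = €9,074,739.60 / €4,892,339.60 = 1.8549.

1.85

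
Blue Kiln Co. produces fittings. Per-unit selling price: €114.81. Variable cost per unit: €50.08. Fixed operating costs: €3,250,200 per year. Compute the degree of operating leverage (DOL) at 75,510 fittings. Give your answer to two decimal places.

2.98

At 75,510 units, contribution = 75,510 × €64.73 = €4,887,762.30.
Subtracting fixed costs: EBIT = €4,887,762.30 − €3,250,200 = €1,637,562.30.
Degree of operating leverage = €4,887,762.30 / €1,637,562.30 = 2.9848.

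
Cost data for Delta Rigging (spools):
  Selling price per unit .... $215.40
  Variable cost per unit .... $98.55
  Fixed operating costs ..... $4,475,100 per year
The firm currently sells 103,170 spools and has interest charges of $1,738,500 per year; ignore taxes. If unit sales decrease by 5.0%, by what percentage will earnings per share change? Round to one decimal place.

Contribution at this volume is 103,170 × $116.85 = $12,055,414.50.
Subtracting fixed costs: EBIT = $12,055,414.50 − $4,475,100 = $7,580,314.50.
After interest of $1,738,500.00, pre-tax earnings = $5,841,814.50.
DCL = total CM / (EBIT − I) = $12,055,414.50 / $5,841,814.50 = 2.0636.
EPS therefore changes by 2.0636 × (-5.0%) = -10.3%.

-10.3%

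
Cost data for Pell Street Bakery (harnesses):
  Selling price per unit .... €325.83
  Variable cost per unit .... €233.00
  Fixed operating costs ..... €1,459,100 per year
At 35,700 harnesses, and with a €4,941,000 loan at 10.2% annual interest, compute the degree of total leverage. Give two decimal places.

Contribution at this volume is 35,700 × €92.83 = €3,314,031.00.
EBIT = €3,314,031.00 − €1,459,100 = €1,854,931.00. Interest = €503,982.00.
DOL = €3,314,031.00 ÷ €1,854,931.00 = 1.7866; DFL = €1,854,931.00 ÷ €1,350,949.00 = 1.3731.
Combined leverage = 1.7866 × 1.3731 = 2.4532.

2.45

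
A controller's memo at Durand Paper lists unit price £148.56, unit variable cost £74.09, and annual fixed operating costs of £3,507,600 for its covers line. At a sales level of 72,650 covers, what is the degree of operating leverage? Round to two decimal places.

Contribution at this volume is 72,650 × £74.47 = £5,410,245.50.
EBIT = £5,410,245.50 − £3,507,600 = £1,902,645.50.
DOL = contribution ÷ EBIT = £5,410,245.50 ÷ £1,902,645.50 = 2.8435.

2.84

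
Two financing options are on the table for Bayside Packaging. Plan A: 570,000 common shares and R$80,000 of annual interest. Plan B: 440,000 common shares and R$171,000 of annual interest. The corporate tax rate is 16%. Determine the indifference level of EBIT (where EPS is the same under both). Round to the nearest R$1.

R$479,000

At indifference, (EBIT − 80,000)(1 − t)/570,000 = (EBIT − 171,000)(1 − t)/440,000.
Cancelling (1 − t) and cross-multiplying: 440,000·(EBIT − 80,000) = 570,000·(EBIT − 171,000).
EBIT × (570,000 − 440,000) = 171,000 × 570,000 − 80,000 × 440,000 = 62,270,000,000, so EBIT = 62,270,000,000 ÷ 130,000 = 479,000.00.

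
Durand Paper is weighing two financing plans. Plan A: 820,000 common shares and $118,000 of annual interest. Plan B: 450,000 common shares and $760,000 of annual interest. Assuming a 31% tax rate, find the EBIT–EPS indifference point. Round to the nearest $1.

Set EPS_A = EPS_B: (EBIT − $118,000)(1 − 0.31) ÷ 820,000 = (EBIT − $760,000)(1 − 0.31) ÷ 450,000.
Cancelling (1 − t) and cross-multiplying: 450,000·(EBIT − 118,000) = 820,000·(EBIT − 760,000).
Solving, EBIT = (760,000·820,000 − 118,000·450,000) / (820,000 − 450,000) = 570,100,000,000 / 370,000 = 1,540,810.81.

$1,540,811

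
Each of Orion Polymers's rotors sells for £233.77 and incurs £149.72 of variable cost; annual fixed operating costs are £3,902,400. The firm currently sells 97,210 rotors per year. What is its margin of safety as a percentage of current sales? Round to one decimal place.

52.2%

Unit CM = price − variable cost = £233.77 − £149.72 = £84.05. Break-even units = £3,902,400 ÷ £84.05 = 46,429.51; break-even revenue = 46,429.51 × £233.77 = £10,853,825.68.
Actual sales revenue = 97,210 × £233.77 = £22,724,781.70.
Margin of safety = (£22,724,781.70 − £10,853,825.68) ÷ £22,724,781.70 = 52.2%.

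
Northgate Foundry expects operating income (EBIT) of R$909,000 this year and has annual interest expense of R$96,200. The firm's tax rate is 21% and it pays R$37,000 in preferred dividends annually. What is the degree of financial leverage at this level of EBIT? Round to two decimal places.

Interest = R$96,200.00.
Preferred dividends grossed up pre-tax: R$37,000 / (1 − 0.21) = R$46,835.44.
DFL = EBIT ÷ [EBIT − I − D_p/(1−t)] = R$909,000 ÷ [R$909,000 − R$96,200.00 − R$46,835.44] = R$909,000 ÷ R$765,964.56 = 1.1867.

1.19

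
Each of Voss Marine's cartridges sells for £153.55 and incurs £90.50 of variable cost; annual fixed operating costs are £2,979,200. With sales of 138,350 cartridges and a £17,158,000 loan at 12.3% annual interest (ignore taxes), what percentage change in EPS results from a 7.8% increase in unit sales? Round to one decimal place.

At 138,350 units, contribution = 138,350 × £63.05 = £8,722,967.50.
Operating income = contribution − fixed costs = £8,722,967.50 − £2,979,200 = £5,743,767.50.
After interest of £2,110,434.00, pre-tax earnings = £3,633,333.50.
Degree of combined leverage = contribution ÷ (EBIT − I) = £8,722,967.50 ÷ £3,633,333.50 = 2.4008.
%ΔEPS = DCL × %ΔSales = 2.4008 × +7.8% = +18.7%.

+18.7%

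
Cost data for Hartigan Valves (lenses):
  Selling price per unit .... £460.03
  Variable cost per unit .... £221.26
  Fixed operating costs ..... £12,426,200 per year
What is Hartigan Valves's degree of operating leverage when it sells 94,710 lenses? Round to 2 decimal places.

Contribution at this volume is 94,710 × £238.77 = £22,613,906.70.
Operating income = contribution − fixed costs = £22,613,906.70 − £12,426,200 = £10,187,706.70.
So DOL = total CM / EBIT = £22,613,906.70 / £10,187,706.70 = 2.2197.

2.22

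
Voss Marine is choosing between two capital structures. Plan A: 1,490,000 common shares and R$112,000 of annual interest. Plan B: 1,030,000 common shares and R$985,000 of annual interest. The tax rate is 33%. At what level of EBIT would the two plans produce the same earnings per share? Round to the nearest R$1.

R$2,939,761

At indifference, (EBIT − 112,000)(1 − t)/1,490,000 = (EBIT − 985,000)(1 − t)/1,030,000.
Cancelling (1 − t) and cross-multiplying: 1,030,000·(EBIT − 112,000) = 1,490,000·(EBIT − 985,000).
Solving, EBIT = (985,000·1,490,000 − 112,000·1,030,000) / (1,490,000 − 1,030,000) = 1,352,290,000,000 / 460,000 = 2,939,760.87.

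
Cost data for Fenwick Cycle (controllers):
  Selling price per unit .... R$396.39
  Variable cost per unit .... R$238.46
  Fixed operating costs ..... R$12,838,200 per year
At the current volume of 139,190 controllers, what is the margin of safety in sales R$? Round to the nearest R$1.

Unit CM = price − variable cost = R$396.39 − R$238.46 = R$157.93. Break-even units = R$12,838,200 ÷ R$157.93 = 81,290.45; break-even revenue = 81,290.45 × R$396.39 = R$32,222,719.55.
Actual sales revenue = 139,190 × R$396.39 = R$55,173,524.10.
Margin of safety = R$55,173,524.10 − R$32,222,719.55 = R$22,950,805.

R$22,950,805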